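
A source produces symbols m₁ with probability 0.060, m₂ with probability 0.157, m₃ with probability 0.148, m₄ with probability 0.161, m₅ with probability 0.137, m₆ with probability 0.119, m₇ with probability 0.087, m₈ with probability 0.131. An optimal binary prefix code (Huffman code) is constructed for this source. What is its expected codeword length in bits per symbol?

Repeatedly combine the two least-probable nodes; the expected code length is the sum of the merged weights.
merge 3/50 + 87/1000 → 147/1000
merge 119/1000 + 131/1000 → 1/4
merge 137/1000 + 147/1000 → 71/250
merge 37/250 + 157/1000 → 61/200
merge 161/1000 + 1/4 → 411/1000
merge 71/250 + 61/200 → 589/1000
merge 411/1000 + 589/1000 → 1
L = 147/1000 + 1/4 + 71/250 + 61/200 + 411/1000 + 589/1000 + 1 = 1493/500 = 2.986 bits/symbol.

2.986 bits/symbol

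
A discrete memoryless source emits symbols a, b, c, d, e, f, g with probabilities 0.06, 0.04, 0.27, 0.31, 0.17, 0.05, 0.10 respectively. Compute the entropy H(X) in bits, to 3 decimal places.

H = −Σ pᵢ log₂ pᵢ.
−0.06·log₂(0.06) = 0.2435
−0.04·log₂(0.04) = 0.1858
−0.27·log₂(0.27) = 0.5100
−0.31·log₂(0.31) = 0.5238
−0.17·log₂(0.17) = 0.4346
−0.05·log₂(0.05) = 0.2161
−0.10·log₂(0.10) = 0.3322
Sum ≈ 2.4460 → 2.446 bits.

2.446 bits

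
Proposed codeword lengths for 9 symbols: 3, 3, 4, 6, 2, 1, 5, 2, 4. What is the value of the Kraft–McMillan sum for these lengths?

1.421875

With common denominator 2^6 = 64: Σ 2^(−ℓᵢ) = 8/64 + 8/64 + 4/64 + 1/64 + 16/64 + 32/64 + 2/64 + 16/64 + 4/64 = 91/64 = 1.421875.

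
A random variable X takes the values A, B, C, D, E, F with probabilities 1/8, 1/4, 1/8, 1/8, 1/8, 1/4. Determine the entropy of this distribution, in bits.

2.5 bits

Each probability is a power of 1/2, so log₂(1/p) is an integer.
H = Σ p·log₂(1/p) = 1/8·3 + 1/4·2 + 1/8·3 + 1/8·3 + 1/8·3 + 1/4·2 = 2.5 bits.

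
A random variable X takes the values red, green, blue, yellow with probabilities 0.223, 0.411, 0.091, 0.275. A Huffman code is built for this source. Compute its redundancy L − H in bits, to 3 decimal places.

0.066 bits

Entropy H = −Σ p log₂ p ≈ 1.8369 bits.
Huffman merges: 91/1000+223/1000→157/500; 11/40+157/500→589/1000; 411/1000+589/1000→1. L = 1903/1000 ≈ 1.9030.
L − H = 1.9030 − 1.8369 = 0.066 bits.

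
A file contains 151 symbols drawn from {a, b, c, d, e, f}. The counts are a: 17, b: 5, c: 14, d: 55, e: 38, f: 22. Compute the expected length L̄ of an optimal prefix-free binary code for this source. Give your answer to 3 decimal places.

2.364 bits/symbol

Probabilities are the counts divided by 151.
Repeatedly combine the two least-probable nodes; the expected code length is the sum of the merged weights.
merge 5/151 + 14/151 → 19/151
merge 17/151 + 19/151 → 36/151
merge 22/151 + 36/151 → 58/151
merge 38/151 + 55/151 → 93/151
merge 58/151 + 93/151 → 1
L = 19/151 + 36/151 + 58/151 + 93/151 + 1 = 357/151 ≈ 2.364 bits/symbol.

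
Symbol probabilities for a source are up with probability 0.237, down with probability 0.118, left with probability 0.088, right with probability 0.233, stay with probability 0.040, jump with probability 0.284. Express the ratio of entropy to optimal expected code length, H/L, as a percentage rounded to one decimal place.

Entropy H = −Σ p log₂ p ≈ 2.3558 bits.
Huffman merges: 1/25+11/125→16/125; 59/500+16/125→123/500; 233/1000+237/1000→47/100; 123/500+71/250→53/100; 47/100+53/100→1. L = 1187/500 ≈ 2.3740.
Efficiency = H/L = 2.3558/2.3740 = 99.2%.

99.2%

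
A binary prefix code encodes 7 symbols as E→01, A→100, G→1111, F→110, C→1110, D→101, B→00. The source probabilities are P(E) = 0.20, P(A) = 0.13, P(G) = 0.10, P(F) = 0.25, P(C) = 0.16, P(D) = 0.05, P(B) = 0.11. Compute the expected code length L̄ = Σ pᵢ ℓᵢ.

2.95 bits/symbol

L̄ = Σ pᵢ·ℓᵢ = 0.20·2 + 0.13·3 + 0.10·4 + 0.25·3 + 0.16·4 + 0.05·3 + 0.11·2 = 2.95 bits/symbol.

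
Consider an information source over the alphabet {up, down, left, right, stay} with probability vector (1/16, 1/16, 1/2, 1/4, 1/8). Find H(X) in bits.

Each probability is a power of 1/2, so log₂(1/p) is an integer.
H = Σ p·log₂(1/p) = 1/16·4 + 1/16·4 + 1/2·1 + 1/4·2 + 1/8·3 = 1.875 bits.

1.875 bits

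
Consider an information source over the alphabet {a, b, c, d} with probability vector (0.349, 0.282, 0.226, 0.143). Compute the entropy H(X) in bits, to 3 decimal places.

H = −Σ pᵢ log₂ pᵢ.
−0.349·log₂(0.349) = 0.5300
−0.282·log₂(0.282) = 0.5150
−0.226·log₂(0.226) = 0.4849
−0.143·log₂(0.143) = 0.4012
Sum ≈ 1.9312 → 1.931 bits.

1.931 bits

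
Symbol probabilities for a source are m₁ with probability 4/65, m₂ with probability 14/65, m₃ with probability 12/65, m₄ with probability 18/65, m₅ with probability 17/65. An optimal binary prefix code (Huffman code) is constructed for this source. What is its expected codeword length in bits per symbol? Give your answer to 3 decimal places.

2.246 bits/symbol

Repeatedly combine the two least-probable nodes; the expected code length is the sum of the merged weights.
merge 4/65 + 12/65 → 16/65
merge 14/65 + 16/65 → 6/13
merge 17/65 + 18/65 → 7/13
merge 6/13 + 7/13 → 1
L = 16/65 + 6/13 + 7/13 + 1 = 146/65 ≈ 2.246 bits/symbol.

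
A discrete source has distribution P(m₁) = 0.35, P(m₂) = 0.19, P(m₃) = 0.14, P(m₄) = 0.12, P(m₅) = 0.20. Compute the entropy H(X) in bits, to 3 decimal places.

H = −Σ pᵢ log₂ pᵢ.
−0.35·log₂(0.35) = 0.5301
−0.19·log₂(0.19) = 0.4552
−0.14·log₂(0.14) = 0.3971
−0.12·log₂(0.12) = 0.3671
−0.20·log₂(0.20) = 0.4644
Sum ≈ 2.2139 → 2.214 bits.

2.214 bits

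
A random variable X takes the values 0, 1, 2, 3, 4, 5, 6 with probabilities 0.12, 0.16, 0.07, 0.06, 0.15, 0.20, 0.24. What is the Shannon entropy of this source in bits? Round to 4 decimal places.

H = −Σ pᵢ log₂ pᵢ.
−0.12·log₂(0.12) = 0.3671
−0.16·log₂(0.16) = 0.4230
−0.07·log₂(0.07) = 0.2686
−0.06·log₂(0.06) = 0.2435
−0.15·log₂(0.15) = 0.4105
−0.20·log₂(0.20) = 0.4644
−0.24·log₂(0.24) = 0.4941
Sum ≈ 2.6712 → 2.6712 bits.

2.6712 bits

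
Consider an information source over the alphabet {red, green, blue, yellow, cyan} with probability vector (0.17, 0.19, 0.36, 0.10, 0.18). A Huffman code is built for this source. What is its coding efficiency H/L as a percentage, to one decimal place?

96.8%

Entropy H = −Σ p log₂ p ≈ 2.1979 bits.
Huffman merges: 1/10+17/100→27/100; 9/50+19/100→37/100; 27/100+9/25→63/100; 37/100+63/100→1. L = 227/100 ≈ 2.2700.
Efficiency = H/L = 2.1979/2.2700 = 96.8%.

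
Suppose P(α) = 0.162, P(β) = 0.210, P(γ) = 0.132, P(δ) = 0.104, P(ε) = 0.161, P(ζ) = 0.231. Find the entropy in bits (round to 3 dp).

2.536 bits

H = −Σ pᵢ log₂ pᵢ.
−0.162·log₂(0.162) = 0.4254
−0.210·log₂(0.210) = 0.4728
−0.132·log₂(0.132) = 0.3856
−0.104·log₂(0.104) = 0.3396
−0.161·log₂(0.161) = 0.4242
−0.231·log₂(0.231) = 0.4883
Sum ≈ 2.5360 → 2.536 bits.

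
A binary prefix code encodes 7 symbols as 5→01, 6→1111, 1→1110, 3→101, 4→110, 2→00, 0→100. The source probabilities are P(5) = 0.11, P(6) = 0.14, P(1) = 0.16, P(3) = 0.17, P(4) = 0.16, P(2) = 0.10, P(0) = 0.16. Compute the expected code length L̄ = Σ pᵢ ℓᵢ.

L̄ = Σ pᵢ·ℓᵢ = 0.11·2 + 0.14·4 + 0.16·4 + 0.17·3 + 0.16·3 + 0.10·2 + 0.16·3 = 3.09 bits/symbol.

3.09 bits/symbol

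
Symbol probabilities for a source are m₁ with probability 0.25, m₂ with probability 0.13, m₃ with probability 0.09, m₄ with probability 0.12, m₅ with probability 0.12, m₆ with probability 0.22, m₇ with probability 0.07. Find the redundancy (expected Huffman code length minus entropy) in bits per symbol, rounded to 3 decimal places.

0.011 bits

Entropy H = −Σ p log₂ p ≈ 2.6786 bits.
Huffman merges: 7/100+9/100→4/25; 3/25+3/25→6/25; 13/100+4/25→29/100; 11/50+6/25→23/50; 1/4+29/100→27/50; 23/50+27/50→1. L = 269/100 ≈ 2.6900.
L − H = 2.6900 − 2.6786 = 0.011 bits.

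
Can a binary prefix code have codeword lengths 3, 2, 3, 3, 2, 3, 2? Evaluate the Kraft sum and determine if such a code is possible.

With common denominator 2^3 = 8: Σ 2^(−ℓᵢ) = 1/8 + 2/8 + 1/8 + 1/8 + 2/8 + 1/8 + 2/8 = 10/8 = 1.25.
Kraft's inequality requires Σ ≤ 1; here Σ = 1.25 > 1, so no such prefix code exists.

1.25; no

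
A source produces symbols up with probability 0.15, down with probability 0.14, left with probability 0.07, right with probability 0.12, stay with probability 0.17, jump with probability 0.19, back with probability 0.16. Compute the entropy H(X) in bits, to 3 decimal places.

H = −Σ pᵢ log₂ pᵢ.
−0.15·log₂(0.15) = 0.4105
−0.14·log₂(0.14) = 0.3971
−0.07·log₂(0.07) = 0.2686
−0.12·log₂(0.12) = 0.3671
−0.17·log₂(0.17) = 0.4346
−0.19·log₂(0.19) = 0.4552
−0.16·log₂(0.16) = 0.4230
Sum ≈ 2.7561 → 2.756 bits.

2.756 bits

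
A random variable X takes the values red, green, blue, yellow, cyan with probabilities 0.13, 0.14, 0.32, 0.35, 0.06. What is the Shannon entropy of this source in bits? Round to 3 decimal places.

2.079 bits

H = −Σ pᵢ log₂ pᵢ.
−0.13·log₂(0.13) = 0.3826
−0.14·log₂(0.14) = 0.3971
−0.32·log₂(0.32) = 0.5260
−0.35·log₂(0.35) = 0.5301
−0.06·log₂(0.06) = 0.2435
Sum ≈ 2.0794 → 2.079 bits.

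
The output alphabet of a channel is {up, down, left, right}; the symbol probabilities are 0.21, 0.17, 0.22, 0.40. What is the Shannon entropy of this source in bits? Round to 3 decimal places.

1.917 bits

H = −Σ pᵢ log₂ pᵢ.
−0.21·log₂(0.21) = 0.4728
−0.17·log₂(0.17) = 0.4346
−0.22·log₂(0.22) = 0.4806
−0.40·log₂(0.40) = 0.5288
Sum ≈ 1.9168 → 1.917 bits.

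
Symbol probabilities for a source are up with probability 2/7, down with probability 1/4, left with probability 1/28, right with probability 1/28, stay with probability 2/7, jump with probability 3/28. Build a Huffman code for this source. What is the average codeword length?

Repeatedly combine the two least-probable nodes; the expected code length is the sum of the merged weights.
merge 1/28 + 1/28 → 1/14
merge 1/14 + 3/28 → 5/28
merge 5/28 + 1/4 → 3/7
merge 2/7 + 2/7 → 4/7
merge 3/7 + 4/7 → 1
L = 1/14 + 5/28 + 3/7 + 4/7 + 1 = 9/4 = 2.25 bits/symbol.

2.25 bits/symbol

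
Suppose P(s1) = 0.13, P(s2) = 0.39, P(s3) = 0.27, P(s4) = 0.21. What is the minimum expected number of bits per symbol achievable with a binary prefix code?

1.95 bits/symbol

Repeatedly combine the two least-probable nodes; the expected code length is the sum of the merged weights.
merge 13/100 + 21/100 → 17/50
merge 27/100 + 17/50 → 61/100
merge 39/100 + 61/100 → 1
L = 17/50 + 61/100 + 1 = 39/20 = 1.95 bits/symbol.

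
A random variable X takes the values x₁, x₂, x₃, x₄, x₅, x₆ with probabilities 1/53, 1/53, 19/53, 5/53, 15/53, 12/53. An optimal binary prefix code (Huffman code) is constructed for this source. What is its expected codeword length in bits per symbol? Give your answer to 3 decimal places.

2.170 bits/symbol

Repeatedly combine the two least-probable nodes; the expected code length is the sum of the merged weights.
merge 1/53 + 1/53 → 2/53
merge 2/53 + 5/53 → 7/53
merge 7/53 + 12/53 → 19/53
merge 15/53 + 19/53 → 34/53
merge 19/53 + 34/53 → 1
L = 2/53 + 7/53 + 19/53 + 34/53 + 1 = 115/53 ≈ 2.170 bits/symbol.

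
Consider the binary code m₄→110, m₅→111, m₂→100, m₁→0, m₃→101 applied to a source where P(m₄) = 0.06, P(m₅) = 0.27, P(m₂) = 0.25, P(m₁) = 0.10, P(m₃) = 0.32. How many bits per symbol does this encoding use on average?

2.8 bits/symbol

L̄ = Σ pᵢ·ℓᵢ = 0.06·3 + 0.27·3 + 0.25·3 + 0.10·1 + 0.32·3 = 2.8 bits/symbol.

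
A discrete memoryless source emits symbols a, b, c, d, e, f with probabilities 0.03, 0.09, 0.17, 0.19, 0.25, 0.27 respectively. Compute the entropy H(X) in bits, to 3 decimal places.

H = −Σ pᵢ log₂ pᵢ.
−0.03·log₂(0.03) = 0.1518
−0.09·log₂(0.09) = 0.3127
−0.17·log₂(0.17) = 0.4346
−0.19·log₂(0.19) = 0.4552
−0.25·log₂(0.25) = 0.5000
−0.27·log₂(0.27) = 0.5100
Sum ≈ 2.3643 → 2.364 bits.

2.364 bits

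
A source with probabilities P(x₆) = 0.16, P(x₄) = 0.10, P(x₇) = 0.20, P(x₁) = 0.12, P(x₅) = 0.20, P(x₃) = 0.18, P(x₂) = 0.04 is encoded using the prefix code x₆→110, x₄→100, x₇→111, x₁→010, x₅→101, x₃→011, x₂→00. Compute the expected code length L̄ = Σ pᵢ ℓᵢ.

L̄ = Σ pᵢ·ℓᵢ = 0.16·3 + 0.10·3 + 0.20·3 + 0.12·3 + 0.20·3 + 0.18·3 + 0.04·2 = 2.96 bits/symbol.

2.96 bits/symbol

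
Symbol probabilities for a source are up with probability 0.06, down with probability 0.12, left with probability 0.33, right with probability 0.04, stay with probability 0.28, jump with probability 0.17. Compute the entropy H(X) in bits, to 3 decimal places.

H = −Σ pᵢ log₂ pᵢ.
−0.06·log₂(0.06) = 0.2435
−0.12·log₂(0.12) = 0.3671
−0.33·log₂(0.33) = 0.5278
−0.04·log₂(0.04) = 0.1858
−0.28·log₂(0.28) = 0.5142
−0.17·log₂(0.17) = 0.4346
Sum ≈ 2.2730 → 2.273 bits.

2.273 bits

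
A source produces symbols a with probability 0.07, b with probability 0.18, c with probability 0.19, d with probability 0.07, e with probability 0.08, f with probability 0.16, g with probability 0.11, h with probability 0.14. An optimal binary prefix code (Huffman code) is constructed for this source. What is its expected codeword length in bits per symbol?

Repeatedly combine the two least-probable nodes; the expected code length is the sum of the merged weights.
merge 7/100 + 7/100 → 7/50
merge 2/25 + 11/100 → 19/100
merge 7/50 + 7/50 → 7/25
merge 4/25 + 9/50 → 17/50
merge 19/100 + 19/100 → 19/50
merge 7/25 + 17/50 → 31/50
merge 19/50 + 31/50 → 1
L = 7/50 + 19/100 + 7/25 + 17/50 + 19/50 + 31/50 + 1 = 59/20 = 2.95 bits/symbol.

2.95 bits/symbol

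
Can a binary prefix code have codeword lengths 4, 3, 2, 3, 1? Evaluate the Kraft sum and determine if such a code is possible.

1.0625; no

With common denominator 2^4 = 16: Σ 2^(−ℓᵢ) = 1/16 + 2/16 + 4/16 + 2/16 + 8/16 = 17/16 = 1.0625.
Kraft's inequality requires Σ ≤ 1; here Σ = 1.0625 > 1, so no such prefix code exists.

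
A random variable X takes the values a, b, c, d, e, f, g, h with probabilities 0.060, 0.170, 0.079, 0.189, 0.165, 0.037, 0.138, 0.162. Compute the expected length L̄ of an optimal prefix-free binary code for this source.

2.908 bits/symbol

Repeatedly combine the two least-probable nodes; the expected code length is the sum of the merged weights.
merge 37/1000 + 3/50 → 97/1000
merge 79/1000 + 97/1000 → 22/125
merge 69/500 + 81/500 → 3/10
merge 33/200 + 17/100 → 67/200
merge 22/125 + 189/1000 → 73/200
merge 3/10 + 67/200 → 127/200
merge 73/200 + 127/200 → 1
L = 97/1000 + 22/125 + 3/10 + 67/200 + 73/200 + 127/200 + 1 = 727/250 = 2.908 bits/symbol.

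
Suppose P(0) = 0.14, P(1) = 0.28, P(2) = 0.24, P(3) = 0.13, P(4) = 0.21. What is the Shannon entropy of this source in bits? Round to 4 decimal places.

2.2609 bits

H = −Σ pᵢ log₂ pᵢ.
−0.14·log₂(0.14) = 0.3971
−0.28·log₂(0.28) = 0.5142
−0.24·log₂(0.24) = 0.4941
−0.13·log₂(0.13) = 0.3826
−0.21·log₂(0.21) = 0.4728
Sum ≈ 2.2609 → 2.2609 bits.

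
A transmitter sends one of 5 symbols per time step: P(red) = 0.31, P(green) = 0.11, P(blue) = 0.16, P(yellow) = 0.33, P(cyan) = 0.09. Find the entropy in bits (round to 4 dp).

H = −Σ pᵢ log₂ pᵢ.
−0.31·log₂(0.31) = 0.5238
−0.11·log₂(0.11) = 0.3503
−0.16·log₂(0.16) = 0.4230
−0.33·log₂(0.33) = 0.5278
−0.09·log₂(0.09) = 0.3127
Sum ≈ 2.1376 → 2.1376 bits.

2.1376 bits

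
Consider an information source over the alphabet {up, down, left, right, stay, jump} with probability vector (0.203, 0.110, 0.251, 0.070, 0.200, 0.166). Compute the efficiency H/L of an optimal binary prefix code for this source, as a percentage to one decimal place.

98.2%

Entropy H = −Σ p log₂ p ≈ 2.4808 bits.
Huffman merges: 7/100+11/100→9/50; 83/500+9/50→173/500; 1/5+203/1000→403/1000; 251/1000+173/500→597/1000; 403/1000+597/1000→1. L = 1263/500 ≈ 2.5260.
Efficiency = H/L = 2.4808/2.5260 = 98.2%.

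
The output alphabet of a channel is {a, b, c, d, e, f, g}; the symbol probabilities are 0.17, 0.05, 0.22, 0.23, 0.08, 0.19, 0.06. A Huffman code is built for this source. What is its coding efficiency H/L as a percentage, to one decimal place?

Entropy H = −Σ p log₂ p ≈ 2.6092 bits.
Huffman merges: 1/20+3/50→11/100; 2/25+11/100→19/100; 17/100+19/100→9/25; 19/100+11/50→41/100; 23/100+9/25→59/100; 41/100+59/100→1. L = 133/50 ≈ 2.6600.
Efficiency = H/L = 2.6092/2.6600 = 98.1%.

98.1%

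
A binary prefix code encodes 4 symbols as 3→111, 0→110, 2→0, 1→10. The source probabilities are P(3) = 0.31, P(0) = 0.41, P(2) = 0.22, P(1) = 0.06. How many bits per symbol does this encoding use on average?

2.5 bits/symbol

L̄ = Σ pᵢ·ℓᵢ = 0.31·3 + 0.41·3 + 0.22·1 + 0.06·2 = 2.5 bits/symbol.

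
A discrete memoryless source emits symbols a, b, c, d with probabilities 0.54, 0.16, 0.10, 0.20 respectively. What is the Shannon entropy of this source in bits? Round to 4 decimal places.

H = −Σ pᵢ log₂ pᵢ.
−0.54·log₂(0.54) = 0.4800
−0.16·log₂(0.16) = 0.4230
−0.10·log₂(0.10) = 0.3322
−0.20·log₂(0.20) = 0.4644
Sum ≈ 1.6996 → 1.6996 bits.

1.6996 bits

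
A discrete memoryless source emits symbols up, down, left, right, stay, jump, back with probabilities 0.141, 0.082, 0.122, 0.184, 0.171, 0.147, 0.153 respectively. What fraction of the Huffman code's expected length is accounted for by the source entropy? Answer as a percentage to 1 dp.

98.4%

Entropy H = −Σ p log₂ p ≈ 2.7707 bits.
Huffman merges: 41/500+61/500→51/250; 141/1000+147/1000→36/125; 153/1000+171/1000→81/250; 23/125+51/250→97/250; 36/125+81/250→153/250; 97/250+153/250→1. L = 352/125 ≈ 2.8160.
Efficiency = H/L = 2.7707/2.8160 = 98.4%.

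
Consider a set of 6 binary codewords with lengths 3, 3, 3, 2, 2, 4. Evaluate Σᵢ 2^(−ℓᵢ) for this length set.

0.9375

With common denominator 2^4 = 16: Σ 2^(−ℓᵢ) = 2/16 + 2/16 + 2/16 + 4/16 + 4/16 + 1/16 = 15/16 = 0.9375.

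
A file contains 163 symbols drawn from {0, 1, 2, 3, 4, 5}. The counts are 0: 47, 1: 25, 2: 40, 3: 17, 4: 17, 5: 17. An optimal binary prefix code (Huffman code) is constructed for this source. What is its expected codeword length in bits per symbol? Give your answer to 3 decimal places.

2.466 bits/symbol

Probabilities are the counts divided by 163.
Repeatedly combine the two least-probable nodes; the expected code length is the sum of the merged weights.
merge 17/163 + 17/163 → 34/163
merge 17/163 + 25/163 → 42/163
merge 34/163 + 40/163 → 74/163
merge 42/163 + 47/163 → 89/163
merge 74/163 + 89/163 → 1
L = 34/163 + 42/163 + 74/163 + 89/163 + 1 = 402/163 ≈ 2.466 bits/symbol.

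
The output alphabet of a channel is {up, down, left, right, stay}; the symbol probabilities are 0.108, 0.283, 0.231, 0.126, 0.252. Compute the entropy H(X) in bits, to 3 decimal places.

H = −Σ pᵢ log₂ pᵢ.
−0.108·log₂(0.108) = 0.3468
−0.283·log₂(0.283) = 0.5154
−0.231·log₂(0.231) = 0.4883
−0.126·log₂(0.126) = 0.3766
−0.252·log₂(0.252) = 0.5011
Sum ≈ 2.2282 → 2.228 bits.

2.228 bits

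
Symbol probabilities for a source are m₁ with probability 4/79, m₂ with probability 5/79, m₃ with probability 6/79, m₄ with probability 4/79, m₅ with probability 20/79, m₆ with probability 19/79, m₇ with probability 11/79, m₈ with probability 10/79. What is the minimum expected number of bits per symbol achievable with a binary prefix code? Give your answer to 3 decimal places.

2.747 bits/symbol

Repeatedly combine the two least-probable nodes; the expected code length is the sum of the merged weights.
merge 4/79 + 4/79 → 8/79
merge 5/79 + 6/79 → 11/79
merge 8/79 + 10/79 → 18/79
merge 11/79 + 11/79 → 22/79
merge 18/79 + 19/79 → 37/79
merge 20/79 + 22/79 → 42/79
merge 37/79 + 42/79 → 1
L = 8/79 + 11/79 + 18/79 + 22/79 + 37/79 + 42/79 + 1 = 217/79 ≈ 2.747 bits/symbol.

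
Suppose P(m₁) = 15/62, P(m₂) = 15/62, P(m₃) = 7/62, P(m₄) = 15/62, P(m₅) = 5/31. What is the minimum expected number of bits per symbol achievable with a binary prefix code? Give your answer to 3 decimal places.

Repeatedly combine the two least-probable nodes; the expected code length is the sum of the merged weights.
merge 7/62 + 5/31 → 17/62
merge 15/62 + 15/62 → 15/31
merge 15/62 + 17/62 → 16/31
merge 15/31 + 16/31 → 1
L = 17/62 + 15/31 + 16/31 + 1 = 141/62 ≈ 2.274 bits/symbol.

2.274 bits/symbol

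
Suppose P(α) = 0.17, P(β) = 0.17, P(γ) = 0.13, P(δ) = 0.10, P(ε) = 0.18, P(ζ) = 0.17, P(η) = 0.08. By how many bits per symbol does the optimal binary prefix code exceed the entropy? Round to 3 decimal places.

0.065 bits

Entropy H = −Σ p log₂ p ≈ 2.7554 bits.
Huffman merges: 2/25+1/10→9/50; 13/100+17/100→3/10; 17/100+17/100→17/50; 9/50+9/50→9/25; 3/10+17/50→16/25; 9/25+16/25→1. L = 141/50 ≈ 2.8200.
L − H = 2.8200 − 2.7554 = 0.065 bits.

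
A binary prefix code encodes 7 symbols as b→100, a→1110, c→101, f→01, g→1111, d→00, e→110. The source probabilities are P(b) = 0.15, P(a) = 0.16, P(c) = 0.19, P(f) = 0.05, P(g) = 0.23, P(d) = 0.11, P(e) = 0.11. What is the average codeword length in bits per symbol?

L̄ = Σ pᵢ·ℓᵢ = 0.15·3 + 0.16·4 + 0.19·3 + 0.05·2 + 0.23·4 + 0.11·2 + 0.11·3 = 3.23 bits/symbol.

3.23 bits/symbol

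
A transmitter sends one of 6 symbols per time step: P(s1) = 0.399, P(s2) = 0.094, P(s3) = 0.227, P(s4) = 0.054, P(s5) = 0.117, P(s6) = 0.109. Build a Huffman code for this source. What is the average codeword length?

Repeatedly combine the two least-probable nodes; the expected code length is the sum of the merged weights.
merge 27/500 + 47/500 → 37/250
merge 109/1000 + 117/1000 → 113/500
merge 37/250 + 113/500 → 187/500
merge 227/1000 + 187/500 → 601/1000
merge 399/1000 + 601/1000 → 1
L = 37/250 + 113/500 + 187/500 + 601/1000 + 1 = 2349/1000 = 2.349 bits/symbol.

2.349 bits/symbol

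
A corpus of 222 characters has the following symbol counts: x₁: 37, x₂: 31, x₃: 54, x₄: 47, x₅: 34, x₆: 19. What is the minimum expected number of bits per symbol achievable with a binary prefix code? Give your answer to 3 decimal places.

Probabilities are the counts divided by 222.
Repeatedly combine the two least-probable nodes; the expected code length is the sum of the merged weights.
merge 19/222 + 31/222 → 25/111
merge 17/111 + 1/6 → 71/222
merge 47/222 + 25/111 → 97/222
merge 9/37 + 71/222 → 125/222
merge 97/222 + 125/222 → 1
L = 25/111 + 71/222 + 97/222 + 125/222 + 1 = 565/222 ≈ 2.545 bits/symbol.

2.545 bits/symbol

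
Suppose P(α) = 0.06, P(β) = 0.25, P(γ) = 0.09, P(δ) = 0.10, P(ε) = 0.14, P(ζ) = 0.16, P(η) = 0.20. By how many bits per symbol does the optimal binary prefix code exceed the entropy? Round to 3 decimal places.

0.027 bits

Entropy H = −Σ p log₂ p ≈ 2.6729 bits.
Huffman merges: 3/50+9/100→3/20; 1/10+7/50→6/25; 3/20+4/25→31/100; 1/5+6/25→11/25; 1/4+31/100→14/25; 11/25+14/25→1. L = 27/10 ≈ 2.7000.
L − H = 2.7000 − 2.6729 = 0.027 bits.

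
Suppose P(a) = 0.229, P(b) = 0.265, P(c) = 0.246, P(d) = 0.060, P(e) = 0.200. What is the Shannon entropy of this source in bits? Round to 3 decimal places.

H = −Σ pᵢ log₂ pᵢ.
−0.229·log₂(0.229) = 0.4870
−0.265·log₂(0.265) = 0.5077
−0.246·log₂(0.246) = 0.4977
−0.060·log₂(0.060) = 0.2435
−0.200·log₂(0.200) = 0.4644
Sum ≈ 2.2004 → 2.200 bits.

2.200 bits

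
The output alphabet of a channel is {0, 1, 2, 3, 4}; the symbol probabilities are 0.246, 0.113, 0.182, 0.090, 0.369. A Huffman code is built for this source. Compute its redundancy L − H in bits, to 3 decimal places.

Entropy H = −Σ p log₂ p ≈ 2.1439 bits.
Huffman merges: 9/100+113/1000→203/1000; 91/500+203/1000→77/200; 123/500+369/1000→123/200; 77/200+123/200→1. L = 2203/1000 ≈ 2.2030.
L − H = 2.2030 − 2.1439 = 0.059 bits.

0.059 bits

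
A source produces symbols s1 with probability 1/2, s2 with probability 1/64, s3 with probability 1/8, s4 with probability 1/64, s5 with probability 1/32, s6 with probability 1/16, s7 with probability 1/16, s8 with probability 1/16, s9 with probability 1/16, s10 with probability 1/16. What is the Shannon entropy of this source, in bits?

2.46875 bits

Each probability is a power of 1/2, so log₂(1/p) is an integer.
H = Σ p·log₂(1/p) = 1/2·1 + 1/64·6 + 1/8·3 + 1/64·6 + 1/32·5 + 1/16·4 + 1/16·4 + 1/16·4 + 1/16·4 + 1/16·4 = 2.46875 bits.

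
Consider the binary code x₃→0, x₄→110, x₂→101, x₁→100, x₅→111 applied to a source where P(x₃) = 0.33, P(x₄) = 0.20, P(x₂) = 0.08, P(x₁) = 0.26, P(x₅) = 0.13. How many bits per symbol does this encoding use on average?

L̄ = Σ pᵢ·ℓᵢ = 0.33·1 + 0.20·3 + 0.08·3 + 0.26·3 + 0.13·3 = 2.34 bits/symbol.

2.34 bits/symbol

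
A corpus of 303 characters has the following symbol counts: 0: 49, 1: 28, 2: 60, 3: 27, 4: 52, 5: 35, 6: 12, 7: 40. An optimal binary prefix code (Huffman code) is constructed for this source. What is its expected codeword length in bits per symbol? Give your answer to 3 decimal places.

2.931 bits/symbol

Probabilities are the counts divided by 303.
Repeatedly combine the two least-probable nodes; the expected code length is the sum of the merged weights.
merge 4/101 + 9/101 → 13/101
merge 28/303 + 35/303 → 21/101
merge 13/101 + 40/303 → 79/303
merge 49/303 + 52/303 → 1/3
merge 20/101 + 21/101 → 41/101
merge 79/303 + 1/3 → 60/101
merge 41/101 + 60/101 → 1
L = 13/101 + 21/101 + 79/303 + 1/3 + 41/101 + 60/101 + 1 = 296/101 ≈ 2.931 bits/symbol.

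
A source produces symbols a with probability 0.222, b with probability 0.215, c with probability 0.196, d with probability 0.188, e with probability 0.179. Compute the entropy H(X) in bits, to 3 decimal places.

H = −Σ pᵢ log₂ pᵢ.
−0.222·log₂(0.222) = 0.4820
−0.215·log₂(0.215) = 0.4768
−0.196·log₂(0.196) = 0.4608
−0.188·log₂(0.188) = 0.4533
−0.179·log₂(0.179) = 0.4443
Sum ≈ 2.3172 → 2.317 bits.

2.317 bits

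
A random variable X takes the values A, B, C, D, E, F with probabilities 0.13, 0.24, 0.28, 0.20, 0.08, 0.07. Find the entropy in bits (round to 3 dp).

2.415 bits

H = −Σ pᵢ log₂ pᵢ.
−0.13·log₂(0.13) = 0.3826
−0.24·log₂(0.24) = 0.4941
−0.28·log₂(0.28) = 0.5142
−0.20·log₂(0.20) = 0.4644
−0.08·log₂(0.08) = 0.2915
−0.07·log₂(0.07) = 0.2686
Sum ≈ 2.4154 → 2.415 bits.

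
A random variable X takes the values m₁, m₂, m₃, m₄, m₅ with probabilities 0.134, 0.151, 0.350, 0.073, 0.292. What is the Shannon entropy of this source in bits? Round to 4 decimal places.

H = −Σ pᵢ log₂ pᵢ.
−0.134·log₂(0.134) = 0.3886
−0.151·log₂(0.151) = 0.4118
−0.350·log₂(0.350) = 0.5301
−0.073·log₂(0.073) = 0.2756
−0.292·log₂(0.292) = 0.5186
Sum ≈ 2.1247 → 2.1247 bits.

2.1247 bits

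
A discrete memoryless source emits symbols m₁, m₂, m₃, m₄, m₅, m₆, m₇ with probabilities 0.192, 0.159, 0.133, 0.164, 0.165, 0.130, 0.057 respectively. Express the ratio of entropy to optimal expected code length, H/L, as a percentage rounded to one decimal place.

Entropy H = −Σ p log₂ p ≈ 2.7409 bits.
Huffman merges: 57/1000+13/100→187/1000; 133/1000+159/1000→73/250; 41/250+33/200→329/1000; 187/1000+24/125→379/1000; 73/250+329/1000→621/1000; 379/1000+621/1000→1. L = 351/125 ≈ 2.8080.
Efficiency = H/L = 2.7409/2.8080 = 97.6%.

97.6%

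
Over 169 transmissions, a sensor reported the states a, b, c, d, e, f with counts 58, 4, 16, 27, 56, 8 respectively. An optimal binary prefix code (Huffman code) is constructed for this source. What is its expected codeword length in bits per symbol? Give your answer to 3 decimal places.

2.219 bits/symbol

Probabilities are the counts divided by 169.
Repeatedly combine the two least-probable nodes; the expected code length is the sum of the merged weights.
merge 4/169 + 8/169 → 12/169
merge 12/169 + 16/169 → 28/169
merge 27/169 + 28/169 → 55/169
merge 55/169 + 56/169 → 111/169
merge 58/169 + 111/169 → 1
L = 12/169 + 28/169 + 55/169 + 111/169 + 1 = 375/169 ≈ 2.219 bits/symbol.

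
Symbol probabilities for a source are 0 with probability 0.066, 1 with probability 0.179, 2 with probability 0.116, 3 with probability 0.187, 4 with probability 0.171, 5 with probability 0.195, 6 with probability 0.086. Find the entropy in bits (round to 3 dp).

2.716 bits

H = −Σ pᵢ log₂ pᵢ.
−0.066·log₂(0.066) = 0.2588
−0.179·log₂(0.179) = 0.4443
−0.116·log₂(0.116) = 0.3605
−0.187·log₂(0.187) = 0.4523
−0.171·log₂(0.171) = 0.4357
−0.195·log₂(0.195) = 0.4599
−0.086·log₂(0.086) = 0.3044
Sum ≈ 2.7159 → 2.716 bits.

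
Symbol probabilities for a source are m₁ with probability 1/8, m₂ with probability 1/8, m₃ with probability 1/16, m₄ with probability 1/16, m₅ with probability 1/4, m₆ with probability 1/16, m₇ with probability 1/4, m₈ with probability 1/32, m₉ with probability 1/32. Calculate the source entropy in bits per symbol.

2.8125 bits

Each probability is a power of 1/2, so log₂(1/p) is an integer.
H = Σ p·log₂(1/p) = 1/8·3 + 1/8·3 + 1/16·4 + 1/16·4 + 1/4·2 + 1/16·4 + 1/4·2 + 1/32·5 + 1/32·5 = 2.8125 bits.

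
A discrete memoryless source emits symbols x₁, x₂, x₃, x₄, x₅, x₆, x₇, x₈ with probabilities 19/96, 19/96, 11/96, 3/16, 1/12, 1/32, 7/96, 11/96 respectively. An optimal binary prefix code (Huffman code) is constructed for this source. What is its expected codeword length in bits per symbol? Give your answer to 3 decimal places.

Repeatedly combine the two least-probable nodes; the expected code length is the sum of the merged weights.
merge 1/32 + 7/96 → 5/48
merge 1/12 + 5/48 → 3/16
merge 11/96 + 11/96 → 11/48
merge 3/16 + 3/16 → 3/8
merge 19/96 + 19/96 → 19/48
merge 11/48 + 3/8 → 29/48
merge 19/48 + 29/48 → 1
L = 5/48 + 3/16 + 11/48 + 3/8 + 19/48 + 29/48 + 1 = 139/48 ≈ 2.896 bits/symbol.

2.896 bits/symbol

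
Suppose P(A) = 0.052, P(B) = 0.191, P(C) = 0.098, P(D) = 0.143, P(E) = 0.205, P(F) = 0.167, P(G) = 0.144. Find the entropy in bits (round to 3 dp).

H = −Σ pᵢ log₂ pᵢ.
−0.052·log₂(0.052) = 0.2218
−0.191·log₂(0.191) = 0.4562
−0.098·log₂(0.098) = 0.3284
−0.143·log₂(0.143) = 0.4012
−0.205·log₂(0.205) = 0.4687
−0.167·log₂(0.167) = 0.4312
−0.144·log₂(0.144) = 0.4026
Sum ≈ 2.7101 → 2.710 bits.

2.710 bits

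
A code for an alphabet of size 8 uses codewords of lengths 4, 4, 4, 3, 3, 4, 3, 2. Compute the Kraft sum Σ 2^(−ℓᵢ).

With common denominator 2^4 = 16: Σ 2^(−ℓᵢ) = 1/16 + 1/16 + 1/16 + 2/16 + 2/16 + 1/16 + 2/16 + 4/16 = 14/16 = 0.875.

0.875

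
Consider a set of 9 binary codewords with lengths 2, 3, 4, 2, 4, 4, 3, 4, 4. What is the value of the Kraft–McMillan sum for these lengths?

With common denominator 2^4 = 16: Σ 2^(−ℓᵢ) = 4/16 + 2/16 + 1/16 + 4/16 + 1/16 + 1/16 + 2/16 + 1/16 + 1/16 = 17/16 = 1.0625.

1.0625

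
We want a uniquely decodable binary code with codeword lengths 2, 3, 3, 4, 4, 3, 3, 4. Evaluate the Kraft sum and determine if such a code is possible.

0.9375; yes

With common denominator 2^4 = 16: Σ 2^(−ℓᵢ) = 4/16 + 2/16 + 2/16 + 1/16 + 1/16 + 2/16 + 2/16 + 1/16 = 15/16 = 0.9375.
Kraft's inequality requires Σ ≤ 1; here Σ = 0.9375 ≤ 1, so such a prefix code exists.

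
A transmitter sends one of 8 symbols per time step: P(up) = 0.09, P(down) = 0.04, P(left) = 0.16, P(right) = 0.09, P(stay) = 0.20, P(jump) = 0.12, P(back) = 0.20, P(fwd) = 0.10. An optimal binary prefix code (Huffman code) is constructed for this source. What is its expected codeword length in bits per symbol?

2.92 bits/symbol

Repeatedly combine the two least-probable nodes; the expected code length is the sum of the merged weights.
merge 1/25 + 9/100 → 13/100
merge 9/100 + 1/10 → 19/100
merge 3/25 + 13/100 → 1/4
merge 4/25 + 19/100 → 7/20
merge 1/5 + 1/5 → 2/5
merge 1/4 + 7/20 → 3/5
merge 2/5 + 3/5 → 1
L = 13/100 + 19/100 + 1/4 + 7/20 + 2/5 + 3/5 + 1 = 73/25 = 2.92 bits/symbol.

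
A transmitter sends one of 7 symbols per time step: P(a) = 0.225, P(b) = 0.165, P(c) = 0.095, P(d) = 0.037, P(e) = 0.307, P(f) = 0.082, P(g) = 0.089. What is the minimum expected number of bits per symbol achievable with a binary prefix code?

Repeatedly combine the two least-probable nodes; the expected code length is the sum of the merged weights.
merge 37/1000 + 41/500 → 119/1000
merge 89/1000 + 19/200 → 23/125
merge 119/1000 + 33/200 → 71/250
merge 23/125 + 9/40 → 409/1000
merge 71/250 + 307/1000 → 591/1000
merge 409/1000 + 591/1000 → 1
L = 119/1000 + 23/125 + 71/250 + 409/1000 + 591/1000 + 1 = 2587/1000 = 2.587 bits/symbol.

2.587 bits/symbol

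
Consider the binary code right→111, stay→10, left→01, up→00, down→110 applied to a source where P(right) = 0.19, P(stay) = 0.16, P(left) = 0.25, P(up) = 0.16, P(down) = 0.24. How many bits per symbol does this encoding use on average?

L̄ = Σ pᵢ·ℓᵢ = 0.19·3 + 0.16·2 + 0.25·2 + 0.16·2 + 0.24·3 = 2.43 bits/symbol.

2.43 bits/symbol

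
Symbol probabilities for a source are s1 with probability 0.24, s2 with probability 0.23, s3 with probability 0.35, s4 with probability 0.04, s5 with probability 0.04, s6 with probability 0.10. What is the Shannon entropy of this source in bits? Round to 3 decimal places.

2.216 bits

H = −Σ pᵢ log₂ pᵢ.
−0.24·log₂(0.24) = 0.4941
−0.23·log₂(0.23) = 0.4877
−0.35·log₂(0.35) = 0.5301
−0.04·log₂(0.04) = 0.1858
−0.04·log₂(0.04) = 0.1858
−0.10·log₂(0.10) = 0.3322
Sum ≈ 2.2156 → 2.216 bits.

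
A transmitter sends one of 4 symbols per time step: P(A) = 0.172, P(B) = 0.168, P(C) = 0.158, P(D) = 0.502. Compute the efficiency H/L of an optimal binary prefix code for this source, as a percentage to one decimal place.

Entropy H = −Σ p log₂ p ≈ 1.7888 bits.
Huffman merges: 79/500+21/125→163/500; 43/250+163/500→249/500; 249/500+251/500→1. L = 228/125 ≈ 1.8240.
Efficiency = H/L = 1.7888/1.8240 = 98.1%.

98.1%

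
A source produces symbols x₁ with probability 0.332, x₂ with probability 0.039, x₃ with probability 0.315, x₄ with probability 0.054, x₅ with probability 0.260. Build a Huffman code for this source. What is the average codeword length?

2.093 bits/symbol

Repeatedly combine the two least-probable nodes; the expected code length is the sum of the merged weights.
merge 39/1000 + 27/500 → 93/1000
merge 93/1000 + 13/50 → 353/1000
merge 63/200 + 83/250 → 647/1000
merge 353/1000 + 647/1000 → 1
L = 93/1000 + 353/1000 + 647/1000 + 1 = 2093/1000 = 2.093 bits/symbol.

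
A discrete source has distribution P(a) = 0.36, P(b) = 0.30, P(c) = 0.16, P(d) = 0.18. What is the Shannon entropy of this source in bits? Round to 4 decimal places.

H = −Σ pᵢ log₂ pᵢ.
−0.36·log₂(0.36) = 0.5306
−0.30·log₂(0.30) = 0.5211
−0.16·log₂(0.16) = 0.4230
−0.18·log₂(0.18) = 0.4453
Sum ≈ 1.9200 → 1.9200 bits.

1.9200 bits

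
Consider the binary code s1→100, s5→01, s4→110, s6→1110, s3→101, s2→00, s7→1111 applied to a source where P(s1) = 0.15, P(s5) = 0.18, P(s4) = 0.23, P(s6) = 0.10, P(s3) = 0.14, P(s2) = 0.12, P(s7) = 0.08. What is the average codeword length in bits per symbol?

L̄ = Σ pᵢ·ℓᵢ = 0.15·3 + 0.18·2 + 0.23·3 + 0.10·4 + 0.14·3 + 0.12·2 + 0.08·4 = 2.88 bits/symbol.

2.88 bits/symbol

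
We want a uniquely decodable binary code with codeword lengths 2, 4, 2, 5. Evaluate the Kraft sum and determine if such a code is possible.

0.59375; yes

With common denominator 2^5 = 32: Σ 2^(−ℓᵢ) = 8/32 + 2/32 + 8/32 + 1/32 = 19/32 = 0.59375.
Kraft's inequality requires Σ ≤ 1; here Σ = 0.59375 ≤ 1, so such a prefix code exists.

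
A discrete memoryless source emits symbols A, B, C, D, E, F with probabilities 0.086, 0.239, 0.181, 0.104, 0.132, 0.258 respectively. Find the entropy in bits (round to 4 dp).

H = −Σ pᵢ log₂ pᵢ.
−0.086·log₂(0.086) = 0.3044
−0.239·log₂(0.239) = 0.4935
−0.181·log₂(0.181) = 0.4463
−0.104·log₂(0.104) = 0.3396
−0.132·log₂(0.132) = 0.3856
−0.258·log₂(0.258) = 0.5043
Sum ≈ 2.4737 → 2.4737 bits.

2.4737 bits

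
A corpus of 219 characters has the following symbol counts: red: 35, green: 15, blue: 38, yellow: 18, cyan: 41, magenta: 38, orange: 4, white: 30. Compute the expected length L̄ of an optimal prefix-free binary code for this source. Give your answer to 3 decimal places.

Probabilities are the counts divided by 219.
Repeatedly combine the two least-probable nodes; the expected code length is the sum of the merged weights.
merge 4/219 + 5/73 → 19/219
merge 6/73 + 19/219 → 37/219
merge 10/73 + 35/219 → 65/219
merge 37/219 + 38/219 → 25/73
merge 38/219 + 41/219 → 79/219
merge 65/219 + 25/73 → 140/219
merge 79/219 + 140/219 → 1
L = 19/219 + 37/219 + 65/219 + 25/73 + 79/219 + 140/219 + 1 = 634/219 ≈ 2.895 bits/symbol.

2.895 bits/symbol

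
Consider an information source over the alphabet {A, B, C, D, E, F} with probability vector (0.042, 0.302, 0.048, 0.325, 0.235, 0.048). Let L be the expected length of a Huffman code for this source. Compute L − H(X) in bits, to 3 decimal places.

0.076 bits

Entropy H = −Σ p log₂ p ≈ 2.1523 bits.
Huffman merges: 21/500+6/125→9/100; 6/125+9/100→69/500; 69/500+47/200→373/1000; 151/500+13/40→627/1000; 373/1000+627/1000→1. L = 557/250 ≈ 2.2280.
L − H = 2.2280 − 2.1523 = 0.076 bits.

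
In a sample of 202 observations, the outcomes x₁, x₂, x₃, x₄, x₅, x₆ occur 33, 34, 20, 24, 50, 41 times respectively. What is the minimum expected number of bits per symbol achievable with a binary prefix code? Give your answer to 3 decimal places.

2.550 bits/symbol

Probabilities are the counts divided by 202.
Repeatedly combine the two least-probable nodes; the expected code length is the sum of the merged weights.
merge 10/101 + 12/101 → 22/101
merge 33/202 + 17/101 → 67/202
merge 41/202 + 22/101 → 85/202
merge 25/101 + 67/202 → 117/202
merge 85/202 + 117/202 → 1
L = 22/101 + 67/202 + 85/202 + 117/202 + 1 = 515/202 ≈ 2.550 bits/symbol.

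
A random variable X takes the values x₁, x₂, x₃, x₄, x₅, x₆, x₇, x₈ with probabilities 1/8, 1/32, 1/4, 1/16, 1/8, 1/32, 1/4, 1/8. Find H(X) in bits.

Each probability is a power of 1/2, so log₂(1/p) is an integer.
H = Σ p·log₂(1/p) = 1/8·3 + 1/32·5 + 1/4·2 + 1/16·4 + 1/8·3 + 1/32·5 + 1/4·2 + 1/8·3 = 2.6875 bits.

2.6875 bits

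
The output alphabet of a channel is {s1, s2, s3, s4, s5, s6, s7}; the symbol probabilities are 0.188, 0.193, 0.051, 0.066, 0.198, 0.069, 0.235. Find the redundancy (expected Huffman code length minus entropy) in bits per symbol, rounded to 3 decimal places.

Entropy H = −Σ p log₂ p ≈ 2.6089 bits.
Huffman merges: 51/1000+33/500→117/1000; 69/1000+117/1000→93/500; 93/500+47/250→187/500; 193/1000+99/500→391/1000; 47/200+187/500→609/1000; 391/1000+609/1000→1. L = 2677/1000 ≈ 2.6770.
L − H = 2.6770 − 2.6089 = 0.068 bits.

0.068 bits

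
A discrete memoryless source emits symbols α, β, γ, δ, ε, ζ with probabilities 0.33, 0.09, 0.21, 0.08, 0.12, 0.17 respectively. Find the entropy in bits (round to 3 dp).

2.406 bits

H = −Σ pᵢ log₂ pᵢ.
−0.33·log₂(0.33) = 0.5278
−0.09·log₂(0.09) = 0.3127
−0.21·log₂(0.21) = 0.4728
−0.08·log₂(0.08) = 0.2915
−0.12·log₂(0.12) = 0.3671
−0.17·log₂(0.17) = 0.4346
Sum ≈ 2.4065 → 2.406 bits.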